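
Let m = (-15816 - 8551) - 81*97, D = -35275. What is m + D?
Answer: -67499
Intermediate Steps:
m = -32224 (m = -24367 - 7857 = -32224)
m + D = -32224 - 35275 = -67499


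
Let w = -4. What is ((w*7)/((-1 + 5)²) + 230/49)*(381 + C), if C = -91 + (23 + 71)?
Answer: 55392/49 ≈ 1130.4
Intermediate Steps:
C = 3 (C = -91 + 94 = 3)
((w*7)/((-1 + 5)²) + 230/49)*(381 + C) = ((-4*7)/((-1 + 5)²) + 230/49)*(381 + 3) = (-28/(4²) + 230*(1/49))*384 = (-28/16 + 230/49)*384 = (-28*1/16 + 230/49)*384 = (-7/4 + 230/49)*384 = (577/196)*384 = 55392/49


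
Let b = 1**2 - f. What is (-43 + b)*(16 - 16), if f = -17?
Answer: 0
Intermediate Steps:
b = 18 (b = 1**2 - 1*(-17) = 1 + 17 = 18)
(-43 + b)*(16 - 16) = (-43 + 18)*(16 - 16) = -25*0 = 0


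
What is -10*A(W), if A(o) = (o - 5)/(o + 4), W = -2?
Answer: 35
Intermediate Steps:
A(o) = (-5 + o)/(4 + o)
-10*A(W) = -10*(-5 - 2)/(4 - 2) = -10*(-7)/2 = -5*(-7) = -10*(-7/2) = 35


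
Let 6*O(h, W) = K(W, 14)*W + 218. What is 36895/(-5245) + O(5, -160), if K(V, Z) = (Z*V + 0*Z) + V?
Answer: 201500204/3147 ≈ 64029.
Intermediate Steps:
K(V, Z) = V + V*Z (K(V, Z) = (V*Z + 0) + V = V*Z + V = V + V*Z)
O(h, W) = 109/3 + 5*W**2/2 (O(h, W) = ((W*(1 + 14))*W + 218)/6 = ((W*15)*W + 218)/6 = ((15*W)*W + 218)/6 = (15*W**2 + 218)/6 = (218 + 15*W**2)/6 = 109/3 + 5*W**2/2)
36895/(-5245) + O(5, -160) = 36895/(-5245) + (109/3 + (5/2)*(-160)**2) = 36895*(-1/5245) + (109/3 + (5/2)*25600) = -7379/1049 + (109/3 + 64000) = -7379/1049 + 192109/3 = 201500204/3147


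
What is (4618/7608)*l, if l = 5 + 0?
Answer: 11545/3804 ≈ 3.0350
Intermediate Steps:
l = 5
(4618/7608)*l = (4618/7608)*5 = (4618*(1/7608))*5 = (2309/3804)*5 = 11545/3804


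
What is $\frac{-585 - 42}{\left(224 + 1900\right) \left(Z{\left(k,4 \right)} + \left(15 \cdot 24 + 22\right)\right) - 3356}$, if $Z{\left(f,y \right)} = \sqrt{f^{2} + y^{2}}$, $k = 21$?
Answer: $- \frac{126655881}{162705423328} + \frac{332937 \sqrt{457}}{162705423328} \approx -0.00073469$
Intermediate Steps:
$\frac{-585 - 42}{\left(224 + 1900\right) \left(Z{\left(k,4 \right)} + \left(15 \cdot 24 + 22\right)\right) - 3356} = \frac{-585 - 42}{\left(224 + 1900\right) \left(\sqrt{21^{2} + 4^{2}} + \left(15 \cdot 24 + 22\right)\right) - 3356} = - \frac{627}{2124 \left(\sqrt{441 + 16} + \left(360 + 22\right)\right) - 3356} = - \frac{627}{2124 \left(\sqrt{457} + 382\right) - 3356} = - \frac{627}{2124 \left(382 + \sqrt{457}\right) - 3356} = - \frac{627}{\left(811368 + 2124 \sqrt{457}\right) - 3356} = - \frac{627}{808012 + 2124 \sqrt{457}}$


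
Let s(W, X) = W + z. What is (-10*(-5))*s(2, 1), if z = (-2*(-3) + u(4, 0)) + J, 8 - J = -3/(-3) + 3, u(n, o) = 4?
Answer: 800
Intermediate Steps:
J = 4 (J = 8 - (-3/(-3) + 3) = 8 - (-3*(-⅓) + 3) = 8 - (1 + 3) = 8 - 1*4 = 8 - 4 = 4)
z = 14 (z = (-2*(-3) + 4) + 4 = (6 + 4) + 4 = 10 + 4 = 14)
s(W, X) = 14 + W (s(W, X) = W + 14 = 14 + W)
(-10*(-5))*s(2, 1) = (-10*(-5))*(14 + 2) = 50*16 = 800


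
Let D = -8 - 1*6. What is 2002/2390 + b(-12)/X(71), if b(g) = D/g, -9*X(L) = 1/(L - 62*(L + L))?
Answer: 219156637/2390 ≈ 91697.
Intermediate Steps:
X(L) = 1/(1107*L) (X(L) = -1/(9*(L - 62*(L + L))) = -1/(9*(L - 124*L)) = -(-1/(123*L))/9 = -(-1)/(1107*L) = 1/(1107*L))
D = -14 (D = -8 - 6 = -14)
b(g) = -14/g
2002/2390 + b(-12)/X(71) = 2002/2390 + (-14/(-12))/(((1/1107)/71)) = 2002*(1/2390) + (-14*(-1/12))/(((1/1107)*(1/71))) = 1001/1195 + 7/(6*(1/78597)) = 1001/1195 + (7/6)*78597 = 1001/1195 + 183393/2 = 219156637/2390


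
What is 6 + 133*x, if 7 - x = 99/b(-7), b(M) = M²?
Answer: 4678/7 ≈ 668.29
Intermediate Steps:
x = 244/49 (x = 7 - 99/((-7)²) = 7 - 99/49 = 244/49 ≈ 4.9796)
6 + 133*x = 6 + 133*(244/49) = 6 + 4636/7 = 4678/7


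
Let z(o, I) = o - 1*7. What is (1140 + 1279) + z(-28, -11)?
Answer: 2384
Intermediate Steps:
z(o, I) = -7 + o (z(o, I) = o - 7 = -7 + o)
(1140 + 1279) + z(-28, -11) = (1140 + 1279) + (-7 - 28) = 2419 - 35 = 2384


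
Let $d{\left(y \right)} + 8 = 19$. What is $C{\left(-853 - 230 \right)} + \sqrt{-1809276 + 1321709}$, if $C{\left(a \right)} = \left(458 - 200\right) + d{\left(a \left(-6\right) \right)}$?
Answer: $269 + i \sqrt{487567} \approx 269.0 + 698.26 i$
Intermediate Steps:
$d{\left(y \right)} = 11$ ($d{\left(y \right)} = -8 + 19 = 11$)
$C{\left(a \right)} = 269$ ($C{\left(a \right)} = \left(458 - 200\right) + 11 = 258 + 11 = 269$)
$C{\left(-853 - 230 \right)} + \sqrt{-1809276 + 1321709} = 269 + \sqrt{-1809276 + 1321709} = 269 + \sqrt{-487567} = 269 + i \sqrt{487567}$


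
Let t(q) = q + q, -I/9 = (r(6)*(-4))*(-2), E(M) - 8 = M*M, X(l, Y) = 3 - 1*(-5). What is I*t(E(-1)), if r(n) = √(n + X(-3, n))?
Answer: -1296*√14 ≈ -4849.2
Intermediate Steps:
X(l, Y) = 8 (X(l, Y) = 3 + 5 = 8)
r(n) = √(8 + n) (r(n) = √(n + 8) = √(8 + n))
E(M) = 8 + M² (E(M) = 8 + M*M = 8 + M²)
I = -72*√14 (I = -9*√(8 + 6)*(-4)*(-2) = -9*√14*(-4)*(-2) = -9*(-4*√14)*(-2) = -72*√14 ≈ -269.40)
t(q) = 2*q
I*t(E(-1)) = (-72*√14)*(2*(8 + (-1)²)) = (-72*√14)*(2*(8 + 1)) = (-72*√14)*(2*9) = -72*√14*18 = -1296*√14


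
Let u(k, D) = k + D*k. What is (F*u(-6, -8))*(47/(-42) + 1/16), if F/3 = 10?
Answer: -5325/4 ≈ -1331.3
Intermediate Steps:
F = 30 (F = 3*10 = 30)
(F*u(-6, -8))*(47/(-42) + 1/16) = (30*(-6*(1 - 8)))*(47/(-42) + 1/16) = (30*(-6*(-7)))*(47*(-1/42) + 1*(1/16)) = (30*42)*(-47/42 + 1/16) = 1260*(-355/336) = -5325/4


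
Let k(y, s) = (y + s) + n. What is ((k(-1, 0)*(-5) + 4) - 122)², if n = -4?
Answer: 8649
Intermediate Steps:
k(y, s) = -4 + s + y (k(y, s) = (y + s) - 4 = (s + y) - 4 = -4 + s + y)
((k(-1, 0)*(-5) + 4) - 122)² = (((-4 + 0 - 1)*(-5) + 4) - 122)² = ((-5*(-5) + 4) - 122)² = ((25 + 4) - 122)² = (29 - 122)² = (-93)² = 8649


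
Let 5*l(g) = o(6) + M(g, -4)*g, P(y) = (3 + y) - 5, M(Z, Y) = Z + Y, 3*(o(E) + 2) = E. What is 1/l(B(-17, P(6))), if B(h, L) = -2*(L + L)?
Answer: 1/64 ≈ 0.015625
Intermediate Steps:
o(E) = -2 + E/3
M(Z, Y) = Y + Z
P(y) = -2 + y
B(h, L) = -4*L
l(g) = g*(-4 + g)/5 (l(g) = ((-2 + (1/3)*6) + (-4 + g)*g)/5 = ((-2 + 2) + g*(-4 + g))/5 = (0 + g*(-4 + g))/5 = (g*(-4 + g))/5 = g*(-4 + g)/5)
1/l(B(-17, P(6))) = 1/((-4*(-2 + 6))*(-4 - 4*(-2 + 6))/5) = 1/((-4*4)*(-4 - 4*4)/5) = 1/((1/5)*(-16)*(-4 - 16)) = 1/((1/5)*(-16)*(-20)) = 1/64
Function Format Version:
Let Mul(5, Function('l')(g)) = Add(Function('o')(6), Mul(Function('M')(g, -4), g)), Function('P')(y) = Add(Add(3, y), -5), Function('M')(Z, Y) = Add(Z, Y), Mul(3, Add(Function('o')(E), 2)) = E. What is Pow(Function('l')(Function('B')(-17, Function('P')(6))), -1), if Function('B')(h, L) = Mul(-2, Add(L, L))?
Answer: Rational(1, 64) ≈ 0.015625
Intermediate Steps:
Function('o')(E) = Add(-2, Mul(Rational(1, 3), E))
Function('M')(Z, Y) = Add(Y, Z)
Function('P')(y) = Add(-2, y)
Function('B')(h, L) = Mul(-4, L) (Function('B')(h, L) = Mul(-2, Mul(2, L)) = Mul(-4, L))
Function('l')(g) = Mul(Rational(1, 5), g, Add(-4, g)) (Function('l')(g) = Mul(Rational(1, 5), Add(Add(-2, Mul(Rational(1, 3), 6)), Mul(Add(-4, g), g))) = Mul(Rational(1, 5), Add(Add(-2, 2), Mul(g, Add(-4, g)))) = Mul(Rational(1, 5), Add(0, Mul(g, Add(-4, g)))) = Mul(Rational(1, 5), Mul(g, Add(-4, g))) = Mul(Rational(1, 5), g, Add(-4, g)))
Pow(Function('l')(Function('B')(-17, Function('P')(6))), -1) = Pow(Mul(Rational(1, 5), Mul(-4, Add(-2, 6)), Add(-4, Mul(-4, Add(-2, 6)))), -1) = Pow(Mul(Rational(1, 5), Mul(-4, 4), Add(-4, Mul(-4, 4))), -1) = Pow(Mul(Rational(1, 5), -16, Add(-4, -16)), -1) = Pow(Mul(Rational(1, 5), -16, -20), -1) = Pow(64, -1) = Rational(1, 64)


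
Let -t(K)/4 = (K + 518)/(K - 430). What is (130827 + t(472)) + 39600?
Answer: 1192329/7 ≈ 1.7033e+5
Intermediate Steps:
t(K) = -4*(518 + K)/(-430 + K) (t(K) = -4*(K + 518)/(K - 430) = -4*(518 + K)/(-430 + K))
(130827 + t(472)) + 39600 = (130827 + 4*(-518 - 1*472)/(-430 + 472)) + 39600 = (130827 + 4*(-518 - 472)/42) + 39600 = (130827 + 4*(1/42)*(-990)) + 39600 = (130827 - 660/7) + 39600 = 915129/7 + 39600 = 1192329/7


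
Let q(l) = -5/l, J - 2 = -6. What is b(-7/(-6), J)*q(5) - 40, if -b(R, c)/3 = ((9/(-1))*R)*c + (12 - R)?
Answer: 237/2 ≈ 118.50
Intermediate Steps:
J = -4 (J = 2 - 6 = -4)
b(R, c) = -36 + 3*R + 27*R*c (b(R, c) = -3*(((9/(-1))*R)*c + (12 - R)) = -3*(((9*(-1))*R)*c + (12 - R)) = -3*((-9*R)*c + (12 - R)) = -3*(-9*R*c + (12 - R)) = -3*(12 - R - 9*R*c) = -36 + 3*R + 27*R*c)
b(-7/(-6), J)*q(5) - 40 = (-36 + 3*(-7/(-6)) + 27*(-7/(-6))*(-4))*(-5/5) - 40 = (-36 + 3*(-7*(-1/6)) + 27*(-7*(-1/6))*(-4))*(-5*1/5) - 40 = (-36 + 3*(7/6) + 27*(7/6)*(-4))*(-1) - 40 = (-36 + 7/2 - 126)*(-1) - 40 = -317/2*(-1) - 40 = 317/2 - 40 = 237/2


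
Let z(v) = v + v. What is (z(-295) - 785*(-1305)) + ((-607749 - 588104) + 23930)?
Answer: -148088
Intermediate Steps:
z(v) = 2*v
(z(-295) - 785*(-1305)) + ((-607749 - 588104) + 23930) = (2*(-295) - 785*(-1305)) + ((-607749 - 588104) + 23930) = (-590 + 1024425) + (-1195853 + 23930) = 1023835 - 1171923 = -148088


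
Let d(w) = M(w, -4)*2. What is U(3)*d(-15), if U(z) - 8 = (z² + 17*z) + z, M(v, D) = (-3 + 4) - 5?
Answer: -568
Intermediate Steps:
M(v, D) = -4 (M(v, D) = 1 - 5 = -4)
d(w) = -8 (d(w) = -4*2 = -8)
U(z) = 8 + z² + 18*z (U(z) = 8 + ((z² + 17*z) + z) = 8 + (z² + 18*z) = 8 + z² + 18*z)
U(3)*d(-15) = (8 + 3² + 18*3)*(-8) = (8 + 9 + 54)*(-8) = 71*(-8) = -568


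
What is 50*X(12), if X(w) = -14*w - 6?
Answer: -8700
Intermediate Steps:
X(w) = -6 - 14*w
50*X(12) = 50*(-6 - 14*12) = 50*(-6 - 168) = 50*(-174) = -8700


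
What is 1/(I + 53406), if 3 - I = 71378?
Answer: -1/17969 ≈ -5.5651e-5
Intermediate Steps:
I = -71375 (I = 3 - 1*71378 = 3 - 71378 = -71375)
1/(I + 53406) = 1/(-71375 + 53406) = 1/(-17969) = -1/17969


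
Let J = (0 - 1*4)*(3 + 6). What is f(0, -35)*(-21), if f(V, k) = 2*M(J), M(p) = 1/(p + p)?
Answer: 7/12 ≈ 0.58333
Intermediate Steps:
J = -36 (J = (0 - 4)*9 = -4*9 = -36)
M(p) = 1/(2*p)
f(V, k) = -1/36 (f(V, k) = 2*((½)/(-36)) = 2*((½)*(-1/36)) = 2*(-1/72) = -1/36)
f(0, -35)*(-21) = -1/36*(-21) = 7/12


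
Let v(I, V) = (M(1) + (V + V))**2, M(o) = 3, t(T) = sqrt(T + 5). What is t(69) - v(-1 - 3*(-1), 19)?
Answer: -1681 + sqrt(74) ≈ -1672.4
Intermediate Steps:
t(T) = sqrt(5 + T)
v(I, V) = (3 + 2*V)**2 (v(I, V) = (3 + (V + V))**2 = (3 + 2*V)**2)
t(69) - v(-1 - 3*(-1), 19) = sqrt(5 + 69) - (3 + 2*19)**2 = sqrt(74) - (3 + 38)**2 = sqrt(74) - 1*41**2 = sqrt(74) - 1*1681 = sqrt(74) - 1681 = -1681 + sqrt(74)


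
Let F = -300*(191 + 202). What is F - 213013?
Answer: -330913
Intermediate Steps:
F = -117900 (F = -300*393 = -117900)
F - 213013 = -117900 - 213013 = -330913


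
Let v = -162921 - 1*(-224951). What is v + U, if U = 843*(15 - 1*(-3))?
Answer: 77204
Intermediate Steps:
v = 62030 (v = -162921 + 224951 = 62030)
U = 15174 (U = 843*(15 + 3) = 843*18 = 15174)
v + U = 62030 + 15174 = 77204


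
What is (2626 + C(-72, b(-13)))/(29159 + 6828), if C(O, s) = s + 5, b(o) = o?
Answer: 374/5141 ≈ 0.072749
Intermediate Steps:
C(O, s) = 5 + s
(2626 + C(-72, b(-13)))/(29159 + 6828) = (2626 + (5 - 13))/(29159 + 6828) = (2626 - 8)/35987 = 2618*(1/35987) = 374/5141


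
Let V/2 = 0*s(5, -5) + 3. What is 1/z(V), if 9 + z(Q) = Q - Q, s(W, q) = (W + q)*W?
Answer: -⅑ ≈ -0.11111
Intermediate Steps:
s(W, q) = W*(W + q)
V = 6 (V = 2*(0*(5*(5 - 5)) + 3) = 2*(0*(5*0) + 3) = 2*(0*0 + 3) = 2*(0 + 3) = 2*3 = 6)
z(Q) = -9 (z(Q) = -9 + (Q - Q) = -9 + 0 = -9)
1/z(V) = 1/(-9) = -⅑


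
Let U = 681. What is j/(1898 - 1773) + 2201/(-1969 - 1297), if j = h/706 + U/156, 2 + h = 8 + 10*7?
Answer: -33676289/52773500 ≈ -0.63813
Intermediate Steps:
h = 76 (h = -2 + (8 + 10*7) = -2 + (8 + 70) = -2 + 78 = 76)
j = 82107/18356 (j = 76/706 + 681/156 = 76*(1/706) + 681*(1/156) = 38/353 + 227/52 = 82107/18356 ≈ 4.4730)
j/(1898 - 1773) + 2201/(-1969 - 1297) = 82107/(18356*(1898 - 1773)) + 2201/(-1969 - 1297) = (82107/18356)/125 + 2201/(-3266) = (82107/18356)*(1/125) + 2201*(-1/3266) = 82107/2294500 - 31/46 = -33676289/52773500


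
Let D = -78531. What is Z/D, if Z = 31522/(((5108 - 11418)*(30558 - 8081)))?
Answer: 15761/5569020760485 ≈ 2.8301e-9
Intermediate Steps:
Z = -15761/70914935 (Z = 31522/((-6310*22477)) = 31522/(-141829870) = 31522*(-1/141829870) = -15761/70914935 ≈ -0.00022225)
Z/D = -15761/70914935/(-78531) = -15761/70914935*(-1/78531) = 15761/5569020760485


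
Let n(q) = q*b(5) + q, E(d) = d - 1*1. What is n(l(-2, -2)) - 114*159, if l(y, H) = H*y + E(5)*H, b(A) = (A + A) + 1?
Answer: -18174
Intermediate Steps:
E(d) = -1 + d (E(d) = d - 1 = -1 + d)
b(A) = 1 + 2*A (b(A) = 2*A + 1 = 1 + 2*A)
l(y, H) = 4*H + H*y (l(y, H) = H*y + (-1 + 5)*H = H*y + 4*H = 4*H + H*y)
n(q) = 12*q (n(q) = q*(1 + 2*5) + q = q*(1 + 10) + q = q*11 + q = 11*q + q = 12*q)
n(l(-2, -2)) - 114*159 = 12*(-2*(4 - 2)) - 114*159 = 12*(-2*2) - 18126 = 12*(-4) - 18126 = -48 - 18126 = -18174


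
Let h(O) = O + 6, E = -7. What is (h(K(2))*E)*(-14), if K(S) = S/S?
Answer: 686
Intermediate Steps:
K(S) = 1
h(O) = 6 + O
(h(K(2))*E)*(-14) = ((6 + 1)*(-7))*(-14) = (7*(-7))*(-14) = -49*(-14) = 686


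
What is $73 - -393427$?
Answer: $393500$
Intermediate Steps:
$73 - -393427 = 73 + 393427 = 393500$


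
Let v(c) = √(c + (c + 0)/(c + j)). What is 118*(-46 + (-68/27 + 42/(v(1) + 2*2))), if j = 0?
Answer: -116348/27 - 354*√2 ≈ -4809.8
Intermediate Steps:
v(c) = √(1 + c) (v(c) = √(c + (c + 0)/(c + 0)) = √(c + c/c) = √(c + 1) = √(1 + c))
118*(-46 + (-68/27 + 42/(v(1) + 2*2))) = 118*(-46 + (-68/27 + 42/(√(1 + 1) + 2*2))) = 118*(-46 + (-68*1/27 + 42/(√2 + 4))) = 118*(-46 + (-68/27 + 42/(4 + √2))) = 118*(-1310/27 + 42/(4 + √2)) = -154580/27 + 4956/(4 + √2)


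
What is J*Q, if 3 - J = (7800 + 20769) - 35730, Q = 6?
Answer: 42984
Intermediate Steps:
J = 7164 (J = 3 - ((7800 + 20769) - 35730) = 3 - (28569 - 35730) = 3 - 1*(-7161) = 3 + 7161 = 7164)
J*Q = 7164*6 = 42984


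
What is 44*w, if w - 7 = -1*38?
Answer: -1364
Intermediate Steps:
w = -31 (w = 7 - 1*38 = 7 - 38 = -31)
44*w = 44*(-31) = -1364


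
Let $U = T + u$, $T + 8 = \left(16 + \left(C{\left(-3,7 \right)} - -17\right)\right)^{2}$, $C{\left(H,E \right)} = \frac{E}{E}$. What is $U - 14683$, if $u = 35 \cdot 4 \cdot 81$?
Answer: $-2195$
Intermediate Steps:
$u = 11340$ ($u = 35 \cdot 324 = 11340$)
$C{\left(H,E \right)} = 1$
$T = 1148$ ($T = -8 + \left(16 + \left(1 - -17\right)\right)^{2} = -8 + \left(16 + \left(1 + 17\right)\right)^{2} = -8 + \left(16 + 18\right)^{2} = -8 + 34^{2} = -8 + 1156 = 1148$)
$U = 12488$ ($U = 1148 + 11340 = 12488$)
$U - 14683 = 12488 - 14683 = -2195$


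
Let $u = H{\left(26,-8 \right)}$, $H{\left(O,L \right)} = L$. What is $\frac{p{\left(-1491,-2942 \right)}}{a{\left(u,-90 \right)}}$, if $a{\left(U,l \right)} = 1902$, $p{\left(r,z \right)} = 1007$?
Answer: $\frac{1007}{1902} \approx 0.52944$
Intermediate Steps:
$u = -8$
$\frac{p{\left(-1491,-2942 \right)}}{a{\left(u,-90 \right)}} = \frac{1007}{1902}$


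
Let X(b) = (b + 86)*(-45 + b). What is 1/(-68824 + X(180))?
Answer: -1/32914 ≈ -3.0382e-5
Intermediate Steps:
X(b) = (-45 + b)*(86 + b) (X(b) = (86 + b)*(-45 + b) = (-45 + b)*(86 + b))
1/(-68824 + X(180)) = 1/(-68824 + (-3870 + 180² + 41*180)) = 1/(-68824 + (-3870 + 32400 + 7380)) = 1/(-68824 + 35910) = 1/(-32914) = -1/32914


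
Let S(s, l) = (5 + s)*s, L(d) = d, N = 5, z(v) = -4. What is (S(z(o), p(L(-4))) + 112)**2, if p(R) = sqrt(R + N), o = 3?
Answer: 11664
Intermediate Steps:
p(R) = sqrt(5 + R) (p(R) = sqrt(R + 5) = sqrt(5 + R))
S(s, l) = s*(5 + s)
(S(z(o), p(L(-4))) + 112)**2 = (-4*(5 - 4) + 112)**2 = (-4*1 + 112)**2 = (-4 + 112)**2 = 108**2 = 11664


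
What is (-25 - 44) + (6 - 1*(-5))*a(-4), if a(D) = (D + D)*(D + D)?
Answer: 635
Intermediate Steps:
a(D) = 4*D**2 (a(D) = (2*D)*(2*D) = 4*D**2)
(-25 - 44) + (6 - 1*(-5))*a(-4) = (-25 - 44) + (6 - 1*(-5))*(4*(-4)**2) = -69 + (6 + 5)*(4*16) = -69 + 11*64 = -69 + 704 = 635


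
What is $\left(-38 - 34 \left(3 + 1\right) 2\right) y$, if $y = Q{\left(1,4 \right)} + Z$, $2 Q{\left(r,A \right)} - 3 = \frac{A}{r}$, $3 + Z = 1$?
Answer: $-465$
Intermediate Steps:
$Z = -2$ ($Z = -3 + 1 = -2$)
$Q{\left(r,A \right)} = \frac{3}{2} + \frac{A}{2 r}$ ($Q{\left(r,A \right)} = \frac{3}{2} + \frac{A \frac{1}{r}}{2} = \frac{3}{2} + \frac{A}{2 r}$)
$y = \frac{3}{2}$ ($y = \frac{4 + 3 \cdot 1}{2 \cdot 1} - 2 = \frac{1}{2} \cdot 1 \left(4 + 3\right) - 2 = \frac{1}{2} \cdot 1 \cdot 7 - 2 = \frac{7}{2} - 2 = \frac{3}{2} \approx 1.5$)
$\left(-38 - 34 \left(3 + 1\right) 2\right) y = \left(-38 - 34 \left(3 + 1\right) 2\right) \frac{3}{2} = \left(-38 - 34 \cdot 4 \cdot 2\right) \frac{3}{2} = \left(-38 - 272\right) \frac{3}{2} = \left(-310\right) \frac{3}{2} = -465$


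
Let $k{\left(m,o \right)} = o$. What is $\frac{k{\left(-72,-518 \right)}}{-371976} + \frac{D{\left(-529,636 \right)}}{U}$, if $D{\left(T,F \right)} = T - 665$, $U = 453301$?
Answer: $- \frac{104664713}{84308546388} \approx -0.0012414$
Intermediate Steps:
$D{\left(T,F \right)} = -665 + T$
$\frac{k{\left(-72,-518 \right)}}{-371976} + \frac{D{\left(-529,636 \right)}}{U} = - \frac{518}{-371976} + \frac{-665 - 529}{453301} = \left(-518\right) \left(- \frac{1}{371976}\right) - \frac{1194}{453301} = \frac{259}{185988} - \frac{1194}{453301} = - \frac{104664713}{84308546388}$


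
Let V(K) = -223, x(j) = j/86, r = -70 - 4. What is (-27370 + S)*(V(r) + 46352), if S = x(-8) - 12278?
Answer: -78643855972/43 ≈ -1.8289e+9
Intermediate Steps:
r = -74
x(j) = j/86 (x(j) = j*(1/86) = j/86)
S = -527958/43 (S = (1/86)*(-8) - 12278 = -4/43 - 12278 = -527958/43 ≈ -12278.)
(-27370 + S)*(V(r) + 46352) = (-27370 - 527958/43)*(-223 + 46352) = -1704868/43*46129 = -78643855972/43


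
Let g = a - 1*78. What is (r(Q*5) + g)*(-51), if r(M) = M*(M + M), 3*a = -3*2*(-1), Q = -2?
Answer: -6324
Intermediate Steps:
a = 2 (a = (-3*2*(-1))/3 = (-6*(-1))/3 = (1/3)*6 = 2)
g = -76 (g = 2 - 1*78 = 2 - 78 = -76)
r(M) = 2*M**2 (r(M) = M*(2*M) = 2*M**2)
(r(Q*5) + g)*(-51) = (2*(-2*5)**2 - 76)*(-51) = (2*(-10)**2 - 76)*(-51) = (2*100 - 76)*(-51) = (200 - 76)*(-51) = 124*(-51) = -6324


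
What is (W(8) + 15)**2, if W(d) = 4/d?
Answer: 961/4 ≈ 240.25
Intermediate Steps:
(W(8) + 15)**2 = (4/8 + 15)**2 = (4*(1/8) + 15)**2 = (1/2 + 15)**2 = (31/2)**2 = 961/4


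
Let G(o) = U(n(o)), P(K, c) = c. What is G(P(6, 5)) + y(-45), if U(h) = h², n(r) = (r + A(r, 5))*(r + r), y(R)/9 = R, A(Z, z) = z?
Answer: 9595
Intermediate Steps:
y(R) = 9*R
n(r) = 2*r*(5 + r) (n(r) = (r + 5)*(r + r) = (5 + r)*(2*r) = 2*r*(5 + r))
G(o) = 4*o²*(5 + o)² (G(o) = (2*o*(5 + o))² = 4*o²*(5 + o)²)
G(P(6, 5)) + y(-45) = 4*5²*(5 + 5)² + 9*(-45) = 4*25*10² - 405 = 4*25*100 - 405 = 10000 - 405 = 9595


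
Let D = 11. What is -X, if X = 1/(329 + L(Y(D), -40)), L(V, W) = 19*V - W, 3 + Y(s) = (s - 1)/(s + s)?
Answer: -11/3527 ≈ -0.0031188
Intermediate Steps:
Y(s) = -3 + (-1 + s)/(2*s) (Y(s) = -3 + (s - 1)/(s + s) = -3 + (-1 + s)/((2*s)) = -3 + (-1 + s)*(1/(2*s)) = -3 + (-1 + s)/(2*s))
L(V, W) = -W + 19*V
X = 11/3527 (X = 1/(329 + (-1*(-40) + 19*((½)*(-1 - 5*11)/11))) = 1/(329 + (40 + 19*((½)*(1/11)*(-1 - 55)))) = 1/(329 + (40 + 19*((½)*(1/11)*(-56)))) = 1/(329 + (40 + 19*(-28/11))) = 1/(329 + (40 - 532/11)) = 1/(329 - 92/11) = 1/(3527/11) = 11/3527 ≈ 0.0031188)
-X = -1*11/3527 = -11/3527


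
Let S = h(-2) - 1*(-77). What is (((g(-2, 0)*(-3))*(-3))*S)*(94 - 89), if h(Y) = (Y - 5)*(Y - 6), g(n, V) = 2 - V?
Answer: 11970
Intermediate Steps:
h(Y) = (-6 + Y)*(-5 + Y) (h(Y) = (-5 + Y)*(-6 + Y) = (-6 + Y)*(-5 + Y))
S = 133 (S = (30 + (-2)² - 11*(-2)) - 1*(-77) = (30 + 4 + 22) + 77 = 56 + 77 = 133)
(((g(-2, 0)*(-3))*(-3))*S)*(94 - 89) = ((((2 - 1*0)*(-3))*(-3))*133)*(94 - 89) = ((((2 + 0)*(-3))*(-3))*133)*5 = (((2*(-3))*(-3))*133)*5 = (-6*(-3)*133)*5 = (18*133)*5 = 2394*5 = 11970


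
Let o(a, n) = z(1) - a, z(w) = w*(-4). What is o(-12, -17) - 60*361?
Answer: -21652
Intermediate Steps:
z(w) = -4*w
o(a, n) = -4 - a (o(a, n) = -4*1 - a = -4 - a)
o(-12, -17) - 60*361 = (-4 - 1*(-12)) - 60*361 = (-4 + 12) - 21660 = 8 - 21660 = -21652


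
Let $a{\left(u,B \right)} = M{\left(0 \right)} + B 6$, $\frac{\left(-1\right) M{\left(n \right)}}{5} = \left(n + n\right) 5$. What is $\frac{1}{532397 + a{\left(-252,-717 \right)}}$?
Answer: $\frac{1}{528095} \approx 1.8936 \cdot 10^{-6}$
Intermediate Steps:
$M{\left(n \right)} = - 50 n$ ($M{\left(n \right)} = - 5 \left(n + n\right) 5 = - 5 \cdot 2 n 5 = - 5 \cdot 10 n = - 50 n$)
$a{\left(u,B \right)} = 6 B$ ($a{\left(u,B \right)} = \left(-50\right) 0 + B 6 = 0 + 6 B = 6 B$)
$\frac{1}{532397 + a{\left(-252,-717 \right)}} = \frac{1}{532397 + 6 \left(-717\right)} = \frac{1}{532397 - 4302} = \frac{1}{528095}$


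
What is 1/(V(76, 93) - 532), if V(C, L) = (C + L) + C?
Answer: -1/287 ≈ -0.0034843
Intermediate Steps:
V(C, L) = L + 2*C
1/(V(76, 93) - 532) = 1/((93 + 2*76) - 532) = 1/((93 + 152) - 532) = 1/(245 - 532) = 1/(-287) = -1/287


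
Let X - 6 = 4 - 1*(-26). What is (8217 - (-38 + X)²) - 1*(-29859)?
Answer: 38072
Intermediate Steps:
X = 36 (X = 6 + (4 - 1*(-26)) = 6 + (4 + 26) = 6 + 30 = 36)
(8217 - (-38 + X)²) - 1*(-29859) = (8217 - (-38 + 36)²) - 1*(-29859) = (8217 - 1*(-2)²) + 29859 = (8217 - 1*4) + 29859 = (8217 - 4) + 29859 = 8213 + 29859 = 38072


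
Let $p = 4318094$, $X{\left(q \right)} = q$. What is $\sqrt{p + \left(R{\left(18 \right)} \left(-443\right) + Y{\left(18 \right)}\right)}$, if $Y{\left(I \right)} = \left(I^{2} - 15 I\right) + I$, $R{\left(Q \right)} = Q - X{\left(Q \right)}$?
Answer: $\sqrt{4318166} \approx 2078.0$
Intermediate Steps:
$R{\left(Q \right)} = 0$ ($R{\left(Q \right)} = Q - Q = 0$)
$Y{\left(I \right)} = I^{2} - 14 I$
$\sqrt{p + \left(R{\left(18 \right)} \left(-443\right) + Y{\left(18 \right)}\right)} = \sqrt{4318094 + \left(0 \left(-443\right) + 18 \left(-14 + 18\right)\right)} = \sqrt{4318094 + \left(0 + 18 \cdot 4\right)} = \sqrt{4318094 + \left(0 + 72\right)} = \sqrt{4318094 + 72} = \sqrt{4318166}$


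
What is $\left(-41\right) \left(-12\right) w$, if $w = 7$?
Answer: $3444$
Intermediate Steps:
$\left(-41\right) \left(-12\right) w = \left(-41\right) \left(-12\right) 7 = 492 \cdot 7 = 3444$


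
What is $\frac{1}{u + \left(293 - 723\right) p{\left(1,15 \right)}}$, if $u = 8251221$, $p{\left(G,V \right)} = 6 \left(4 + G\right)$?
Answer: $\frac{1}{8238321} \approx 1.2138 \cdot 10^{-7}$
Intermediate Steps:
$p{\left(G,V \right)} = 24 + 6 G$
$\frac{1}{u + \left(293 - 723\right) p{\left(1,15 \right)}} = \frac{1}{8251221 + \left(293 - 723\right) \left(24 + 6 \cdot 1\right)} = \frac{1}{8251221 - 430 \left(24 + 6\right)} = \frac{1}{8251221 - 12900} = \frac{1}{8238321}$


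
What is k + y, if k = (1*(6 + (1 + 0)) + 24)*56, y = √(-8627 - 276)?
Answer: 1736 + I*√8903 ≈ 1736.0 + 94.356*I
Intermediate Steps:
y = I*√8903 (y = √(-8903) = I*√8903 ≈ 94.356*I)
k = 1736 (k = (1*(6 + 1) + 24)*56 = (1*7 + 24)*56 = (7 + 24)*56 = 31*56 = 1736)
k + y = 1736 + I*√8903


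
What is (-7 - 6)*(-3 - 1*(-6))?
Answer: -39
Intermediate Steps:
(-7 - 6)*(-3 - 1*(-6)) = -13*(-3 + 6) = -13*3 = -39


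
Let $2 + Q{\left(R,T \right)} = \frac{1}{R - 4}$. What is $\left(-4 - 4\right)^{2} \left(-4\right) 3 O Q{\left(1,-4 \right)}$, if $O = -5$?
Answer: $-8960$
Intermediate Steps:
$Q{\left(R,T \right)} = -2 + \frac{1}{-4 + R}$ ($Q{\left(R,T \right)} = -2 + \frac{1}{R - 4} = -2 + \frac{1}{-4 + R}$)
$\left(-4 - 4\right)^{2} \left(-4\right) 3 O Q{\left(1,-4 \right)} = \left(-4 - 4\right)^{2} \left(-4\right) 3 \left(-5\right) \frac{9 - 2}{-4 + 1} = \left(-8\right)^{2} \left(-4\right) 3 \left(-5\right) \frac{9 - 2}{-3} = 64 \left(-4\right) 3 \left(-5\right) \left(\left(- \frac{1}{3}\right) 7\right) = \left(-256\right) 3 \left(-5\right) \left(- \frac{7}{3}\right) = \left(-768\right) \left(-5\right) \left(- \frac{7}{3}\right) = 3840 \left(- \frac{7}{3}\right) = -8960$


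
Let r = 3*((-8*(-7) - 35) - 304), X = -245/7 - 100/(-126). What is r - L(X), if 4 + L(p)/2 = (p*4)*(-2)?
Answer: -87463/63 ≈ -1388.3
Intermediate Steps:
X = -2155/63 (X = -245*1/7 - 100*(-1/126) = -35 + 50/63 = -2155/63 ≈ -34.206)
r = -849 (r = 3*((56 - 35) - 304) = 3*(21 - 304) = 3*(-283) = -849)
L(p) = -8 - 16*p (L(p) = -8 + 2*((p*4)*(-2)) = -8 + 2*((4*p)*(-2)) = -8 + 2*(-8*p) = -8 - 16*p)
r - L(X) = -849 - (-8 - 16*(-2155/63)) = -849 - (-8 + 34480/63) = -849 - 1*33976/63 = -849 - 33976/63 = -87463/63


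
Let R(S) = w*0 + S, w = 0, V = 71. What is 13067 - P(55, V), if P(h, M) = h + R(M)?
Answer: 12941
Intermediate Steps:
R(S) = S (R(S) = 0*0 + S = 0 + S = S)
P(h, M) = M + h (P(h, M) = h + M = M + h)
13067 - P(55, V) = 13067 - (71 + 55) = 13067 - 1*126 = 13067 - 126 = 12941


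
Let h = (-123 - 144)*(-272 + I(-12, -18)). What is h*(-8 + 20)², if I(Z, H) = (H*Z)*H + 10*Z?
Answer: 164557440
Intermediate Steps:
I(Z, H) = 10*Z + Z*H² (I(Z, H) = Z*H² + 10*Z = 10*Z + Z*H²)
h = 1142760 (h = (-123 - 144)*(-272 - 12*(10 + (-18)²)) = -267*(-272 - 12*(10 + 324)) = -267*(-272 - 12*334) = -267*(-272 - 4008) = -267*(-4280) = 1142760)
h*(-8 + 20)² = 1142760*(-8 + 20)² = 1142760*12² = 1142760*144 = 164557440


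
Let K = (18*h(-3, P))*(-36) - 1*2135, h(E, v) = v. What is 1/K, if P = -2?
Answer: -1/839 ≈ -0.0011919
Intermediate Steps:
K = -839 (K = (18*(-2))*(-36) - 1*2135 = -36*(-36) - 2135 = 1296 - 2135 = -839)
1/K = 1/(-839) = -1/839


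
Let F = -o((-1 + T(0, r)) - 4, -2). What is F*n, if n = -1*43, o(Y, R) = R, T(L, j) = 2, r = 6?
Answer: -86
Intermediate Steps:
F = 2 (F = -1*(-2) = 2)
n = -43
F*n = 2*(-43) = -86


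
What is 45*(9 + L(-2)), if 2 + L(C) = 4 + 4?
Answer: 675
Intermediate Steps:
L(C) = 6 (L(C) = -2 + (4 + 4) = -2 + 8 = 6)
45*(9 + L(-2)) = 45*(9 + 6) = 45*15 = 675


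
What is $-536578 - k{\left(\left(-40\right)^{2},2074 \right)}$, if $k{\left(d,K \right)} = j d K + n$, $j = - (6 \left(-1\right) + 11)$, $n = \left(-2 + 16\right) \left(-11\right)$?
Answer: $16055576$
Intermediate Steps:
$n = -154$ ($n = 14 \left(-11\right) = -154$)
$j = -5$ ($j = - (-6 + 11) = \left(-1\right) 5 = -5$)
$k{\left(d,K \right)} = -154 - 5 K d$ ($k{\left(d,K \right)} = - 5 d K - 154 = - 5 K d - 154 = -154 - 5 K d$)
$-536578 - k{\left(\left(-40\right)^{2},2074 \right)} = -536578 - \left(-154 - 10370 \left(-40\right)^{2}\right) = -536578 - \left(-154 - 10370 \cdot 1600\right) = -536578 - \left(-154 - 16592000\right) = -536578 - -16592154 = -536578 + 16592154 = 16055576$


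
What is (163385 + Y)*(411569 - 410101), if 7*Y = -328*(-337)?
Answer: 1841211108/7 ≈ 2.6303e+8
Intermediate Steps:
Y = 110536/7 (Y = (-328*(-337))/7 = (⅐)*110536 = 110536/7 ≈ 15791.)
(163385 + Y)*(411569 - 410101) = (163385 + 110536/7)*(411569 - 410101) = (1254231/7)*1468 = 1841211108/7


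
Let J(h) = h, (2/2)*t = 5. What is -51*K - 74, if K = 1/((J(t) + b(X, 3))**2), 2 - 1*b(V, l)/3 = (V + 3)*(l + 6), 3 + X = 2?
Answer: -136877/1849 ≈ -74.028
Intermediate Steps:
t = 5
X = -1 (X = -3 + 2 = -1)
b(V, l) = 6 - 3*(3 + V)*(6 + l) (b(V, l) = 6 - 3*(V + 3)*(l + 6) = 6 - 3*(3 + V)*(6 + l))
K = 1/1849 (K = 1/((5 + (-48 - 18*(-1) - 9*3 - 3*(-1)*3))**2) = 1/((5 + (-48 + 18 - 27 + 9))**2) = 1/((5 - 48)**2) = 1/((-43)**2) = 1/1849 ≈ 0.00054083)
-51*K - 74 = -51*1/1849 - 74 = -51/1849 - 74 = -136877/1849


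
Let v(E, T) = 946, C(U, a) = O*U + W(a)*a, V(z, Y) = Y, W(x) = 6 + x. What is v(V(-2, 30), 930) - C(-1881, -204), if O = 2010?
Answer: 3741364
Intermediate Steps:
C(U, a) = 2010*U + a*(6 + a) (C(U, a) = 2010*U + (6 + a)*a = 2010*U + a*(6 + a))
v(V(-2, 30), 930) - C(-1881, -204) = 946 - (2010*(-1881) - 204*(6 - 204)) = 946 - (-3780810 - 204*(-198)) = 946 - (-3780810 + 40392) = 946 - 1*(-3740418) = 946 + 3740418 = 3741364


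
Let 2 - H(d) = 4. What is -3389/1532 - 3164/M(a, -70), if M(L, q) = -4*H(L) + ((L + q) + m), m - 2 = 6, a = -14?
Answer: 1154199/26044 ≈ 44.317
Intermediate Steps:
H(d) = -2 (H(d) = 2 - 1*4 = 2 - 4 = -2)
m = 8 (m = 2 + 6 = 8)
M(L, q) = 16 + L + q (M(L, q) = -4*(-2) + ((L + q) + 8) = 8 + (8 + L + q) = 16 + L + q)
-3389/1532 - 3164/M(a, -70) = -3389/1532 - 3164/(16 - 14 - 70) = -3389*1/1532 - 3164/(-68) = -3389/1532 - 3164*(-1/68) = -3389/1532 + 791/17 = 1154199/26044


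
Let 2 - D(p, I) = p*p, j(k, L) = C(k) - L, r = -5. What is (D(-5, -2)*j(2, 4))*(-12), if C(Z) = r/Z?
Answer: -1794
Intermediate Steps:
C(Z) = -5/Z
j(k, L) = -L - 5/k (j(k, L) = -5/k - L = -L - 5/k)
D(p, I) = 2 - p**2 (D(p, I) = 2 - p*p = 2 - p**2)
(D(-5, -2)*j(2, 4))*(-12) = ((2 - 1*(-5)**2)*(-1*4 - 5/2))*(-12) = ((2 - 1*25)*(-4 - 5*1/2))*(-12) = ((2 - 25)*(-4 - 5/2))*(-12) = -23*(-13/2)*(-12) = (299/2)*(-12) = -1794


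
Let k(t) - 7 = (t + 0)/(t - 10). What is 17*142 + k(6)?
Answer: 4839/2 ≈ 2419.5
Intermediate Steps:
k(t) = 7 + t/(-10 + t) (k(t) = 7 + (t + 0)/(t - 10) = 7 + t/(-10 + t))
17*142 + k(6) = 17*142 + 2*(-35 + 4*6)/(-10 + 6) = 2414 + 2*(-35 + 24)/(-4) = 2414 + 2*(-1/4)*(-11) = 2414 + 11/2 = 4839/2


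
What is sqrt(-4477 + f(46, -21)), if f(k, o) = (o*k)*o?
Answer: sqrt(15809) ≈ 125.73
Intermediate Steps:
f(k, o) = k*o**2 (f(k, o) = (k*o)*o = k*o**2)
sqrt(-4477 + f(46, -21)) = sqrt(-4477 + 46*(-21)**2) = sqrt(-4477 + 46*441) = sqrt(-4477 + 20286) = sqrt(15809)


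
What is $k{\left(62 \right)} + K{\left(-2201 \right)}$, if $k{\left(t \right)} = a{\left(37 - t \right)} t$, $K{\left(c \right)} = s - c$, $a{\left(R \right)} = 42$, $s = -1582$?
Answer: $3223$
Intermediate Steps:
$K{\left(c \right)} = -1582 - c$
$k{\left(t \right)} = 42 t$
$k{\left(62 \right)} + K{\left(-2201 \right)} = 42 \cdot 62 - -619 = 2604 + \left(-1582 + 2201\right) = 2604 + 619 = 3223$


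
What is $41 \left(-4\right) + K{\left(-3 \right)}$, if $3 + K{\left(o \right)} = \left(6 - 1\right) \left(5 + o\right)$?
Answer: $-157$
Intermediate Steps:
$K{\left(o \right)} = 22 + 5 o$ ($K{\left(o \right)} = -3 + \left(6 - 1\right) \left(5 + o\right) = -3 + 5 \left(5 + o\right) = -3 + \left(25 + 5 o\right) = 22 + 5 o$)
$41 \left(-4\right) + K{\left(-3 \right)} = 41 \left(-4\right) + \left(22 + 5 \left(-3\right)\right) = -164 + \left(22 - 15\right) = -164 + 7 = -157$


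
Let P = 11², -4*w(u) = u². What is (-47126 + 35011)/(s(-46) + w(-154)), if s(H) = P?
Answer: 12115/5808 ≈ 2.0859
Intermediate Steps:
w(u) = -u²/4
P = 121
s(H) = 121
(-47126 + 35011)/(s(-46) + w(-154)) = (-47126 + 35011)/(121 - ¼*(-154)²) = -12115/(121 - ¼*23716) = -12115/(121 - 5929) = -12115/(-5808) = -12115*(-1/5808) = 12115/5808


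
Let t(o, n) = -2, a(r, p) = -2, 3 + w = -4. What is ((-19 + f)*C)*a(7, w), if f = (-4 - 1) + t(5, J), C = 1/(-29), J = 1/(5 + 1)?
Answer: -52/29 ≈ -1.7931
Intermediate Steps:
w = -7 (w = -3 - 4 = -7)
J = ⅙ (J = 1/6 = ⅙ ≈ 0.16667)
C = -1/29 ≈ -0.034483
f = -7 (f = (-4 - 1) - 2 = -5 - 2 = -7)
((-19 + f)*C)*a(7, w) = ((-19 - 7)*(-1/29))*(-2) = -26*(-1/29)*(-2) = (26/29)*(-2) = -52/29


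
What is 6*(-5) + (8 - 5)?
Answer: -27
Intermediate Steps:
6*(-5) + (8 - 5) = -30 + 3 = -27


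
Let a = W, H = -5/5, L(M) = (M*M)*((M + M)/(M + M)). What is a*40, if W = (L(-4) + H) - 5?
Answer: 400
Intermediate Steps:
L(M) = M² (L(M) = M²*((2*M)/((2*M))) = M²*((2*M)*(1/(2*M))) = M²*1 = M²)
H = -1 (H = -5*⅕ = -1)
W = 10 (W = ((-4)² - 1) - 5 = (16 - 1) - 5 = 15 - 5 = 10)
a = 10
a*40 = 10*40 = 400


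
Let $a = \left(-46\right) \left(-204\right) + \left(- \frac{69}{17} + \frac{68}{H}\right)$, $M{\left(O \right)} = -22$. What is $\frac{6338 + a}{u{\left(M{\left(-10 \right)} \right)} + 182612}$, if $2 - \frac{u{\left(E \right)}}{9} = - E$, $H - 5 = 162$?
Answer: $\frac{44624391}{517924448} \approx 0.08616$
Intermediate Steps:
$H = 167$ ($H = 5 + 162 = 167$)
$u{\left(E \right)} = 18 + 9 E$ ($u{\left(E \right)} = 18 - 9 \left(- E\right) = 18 + 9 E$)
$a = \frac{26630809}{2839}$ ($a = \left(-46\right) \left(-204\right) + \left(- \frac{69}{17} + \frac{68}{167}\right) = 9384 + \left(\left(-69\right) \frac{1}{17} + 68 \cdot \frac{1}{167}\right) = 9384 + \left(- \frac{69}{17} + \frac{68}{167}\right) = 9384 - \frac{10367}{2839} = \frac{26630809}{2839} \approx 9380.3$)
$\frac{6338 + a}{u{\left(M{\left(-10 \right)} \right)} + 182612} = \frac{6338 + \frac{26630809}{2839}}{\left(18 + 9 \left(-22\right)\right) + 182612} = \frac{44624391}{2839 \left(\left(18 - 198\right) + 182612\right)} = \frac{44624391}{2839 \left(-180 + 182612\right)} = \frac{44624391}{2839 \cdot 182432} = \frac{44624391}{2839} \cdot \frac{1}{182432} = \frac{44624391}{517924448}$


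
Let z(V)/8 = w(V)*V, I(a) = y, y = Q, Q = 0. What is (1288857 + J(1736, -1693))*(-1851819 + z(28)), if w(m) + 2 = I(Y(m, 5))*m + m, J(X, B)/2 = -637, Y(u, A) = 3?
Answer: -2376871780085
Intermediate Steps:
J(X, B) = -1274 (J(X, B) = 2*(-637) = -1274)
y = 0
I(a) = 0
w(m) = -2 + m (w(m) = -2 + (0*m + m) = -2 + (0 + m) = -2 + m)
z(V) = 8*V*(-2 + V) (z(V) = 8*((-2 + V)*V) = 8*(V*(-2 + V)) = 8*V*(-2 + V))
(1288857 + J(1736, -1693))*(-1851819 + z(28)) = (1288857 - 1274)*(-1851819 + 8*28*(-2 + 28)) = 1287583*(-1851819 + 8*28*26) = 1287583*(-1851819 + 5824) = 1287583*(-1845995) = -2376871780085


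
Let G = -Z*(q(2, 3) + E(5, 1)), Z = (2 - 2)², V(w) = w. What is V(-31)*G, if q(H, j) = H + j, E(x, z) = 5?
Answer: 0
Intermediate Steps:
Z = 0 (Z = 0² = 0)
G = 0 (G = -0*((2 + 3) + 5) = -0*(5 + 5) = -0*10 = -1*0 = 0)
V(-31)*G = -31*0 = 0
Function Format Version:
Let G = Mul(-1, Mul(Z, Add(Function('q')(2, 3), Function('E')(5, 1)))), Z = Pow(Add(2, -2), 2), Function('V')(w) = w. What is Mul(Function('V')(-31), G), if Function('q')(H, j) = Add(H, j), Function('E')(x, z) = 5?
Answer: 0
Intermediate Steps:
Z = 0 (Z = Pow(0, 2) = 0)
G = 0 (G = Mul(-1, Mul(0, Add(Add(2, 3), 5))) = Mul(-1, Mul(0, Add(5, 5))) = Mul(-1, Mul(0, 10)) = Mul(-1, 0) = 0)
Mul(Function('V')(-31), G) = Mul(-31, 0) = 0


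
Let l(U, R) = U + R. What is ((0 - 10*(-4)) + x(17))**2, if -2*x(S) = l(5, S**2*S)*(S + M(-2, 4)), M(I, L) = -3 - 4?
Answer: 602702500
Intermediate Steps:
M(I, L) = -7
l(U, R) = R + U
x(S) = -(-7 + S)*(5 + S**3)/2 (x(S) = -(S**2*S + 5)*(S - 7)/2 = -(S**3 + 5)*(-7 + S)/2 = -(5 + S**3)*(-7 + S)/2 = -(-7 + S)*(5 + S**3)/2)
((0 - 10*(-4)) + x(17))**2 = ((0 - 10*(-4)) - (-7 + 17)*(5 + 17**3)/2)**2 = ((0 + 40) - 1/2*10*(5 + 4913))**2 = (40 - 1/2*10*4918)**2 = (40 - 24590)**2 = (-24550)**2 = 602702500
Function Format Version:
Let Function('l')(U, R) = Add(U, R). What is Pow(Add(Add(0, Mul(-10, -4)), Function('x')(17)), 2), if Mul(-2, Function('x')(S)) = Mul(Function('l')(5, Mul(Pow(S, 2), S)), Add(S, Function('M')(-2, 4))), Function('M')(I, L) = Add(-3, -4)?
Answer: 602702500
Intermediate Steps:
Function('M')(I, L) = -7
Function('l')(U, R) = Add(R, U)
Function('x')(S) = Mul(Rational(-1, 2), Add(-7, S), Add(5, Pow(S, 3))) (Function('x')(S) = Mul(Rational(-1, 2), Mul(Add(Mul(Pow(S, 2), S), 5), Add(S, -7))) = Mul(Rational(-1, 2), Mul(Add(Pow(S, 3), 5), Add(-7, S))) = Mul(Rational(-1, 2), Mul(Add(5, Pow(S, 3)), Add(-7, S))) = Mul(Rational(-1, 2), Mul(Add(-7, S), Add(5, Pow(S, 3)))) = Mul(Rational(-1, 2), Add(-7, S), Add(5, Pow(S, 3))))
Pow(Add(Add(0, Mul(-10, -4)), Function('x')(17)), 2) = Pow(Add(Add(0, Mul(-10, -4)), Mul(Rational(-1, 2), Add(-7, 17), Add(5, Pow(17, 3)))), 2) = Pow(Add(Add(0, 40), Mul(Rational(-1, 2), 10, Add(5, 4913))), 2) = Pow(Add(40, Mul(Rational(-1, 2), 10, 4918)), 2) = Pow(Add(40, -24590), 2) = Pow(-24550, 2) = 602702500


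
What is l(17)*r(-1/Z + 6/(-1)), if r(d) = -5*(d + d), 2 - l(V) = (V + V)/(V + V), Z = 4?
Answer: 125/2 ≈ 62.500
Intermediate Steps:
l(V) = 1 (l(V) = 2 - (V + V)/(V + V) = 2 - 2*V/(2*V) = 2 - 2*V*1/(2*V) = 2 - 1*1 = 2 - 1 = 1)
r(d) = -10*d
l(17)*r(-1/Z + 6/(-1)) = 1*(-10*(-1/4 + 6/(-1))) = 1*(-10*(-1*¼ + 6*(-1))) = 1*(-10*(-¼ - 6)) = 1*(-10*(-25/4)) = 1*(125/2) = 125/2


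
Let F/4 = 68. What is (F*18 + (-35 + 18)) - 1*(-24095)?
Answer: 28974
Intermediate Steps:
F = 272 (F = 4*68 = 272)
(F*18 + (-35 + 18)) - 1*(-24095) = (272*18 + (-35 + 18)) - 1*(-24095) = (4896 - 17) + 24095 = 4879 + 24095 = 28974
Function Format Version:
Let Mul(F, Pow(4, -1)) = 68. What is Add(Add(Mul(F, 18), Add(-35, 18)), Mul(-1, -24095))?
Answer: 28974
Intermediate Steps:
F = 272 (F = Mul(4, 68) = 272)
Add(Add(Mul(F, 18), Add(-35, 18)), Mul(-1, -24095)) = Add(Add(Mul(272, 18), Add(-35, 18)), Mul(-1, -24095)) = Add(Add(4896, -17), 24095) = Add(4879, 24095) = 28974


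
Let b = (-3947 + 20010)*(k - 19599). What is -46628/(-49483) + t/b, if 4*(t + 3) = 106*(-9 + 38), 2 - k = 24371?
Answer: 65862718797431/69895527644544 ≈ 0.94230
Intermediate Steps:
k = -24369 (k = 2 - 1*24371 = 2 - 24371 = -24369)
b = -706257984 (b = (-3947 + 20010)*(-24369 - 19599) = 16063*(-43968) = -706257984)
t = 1531/2 (t = -3 + (106*(-9 + 38))/4 = -3 + (106*29)/4 = -3 + (1/4)*3074 = -3 + 1537/2 = 1531/2 ≈ 765.50)
-46628/(-49483) + t/b = -46628/(-49483) + (1531/2)/(-706257984) = -46628*(-1/49483) + (1531/2)*(-1/706257984) = 46628/49483 - 1531/1412515968 = 65862718797431/69895527644544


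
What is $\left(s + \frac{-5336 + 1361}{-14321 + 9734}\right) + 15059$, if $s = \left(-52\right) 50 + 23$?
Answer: $\frac{19086303}{1529} \approx 12483.0$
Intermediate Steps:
$s = -2577$ ($s = -2600 + 23 = -2577$)
$\left(s + \frac{-5336 + 1361}{-14321 + 9734}\right) + 15059 = \left(-2577 + \frac{-5336 + 1361}{-14321 + 9734}\right) + 15059 = \left(-2577 - \frac{3975}{-4587}\right) + 15059 = \left(-2577 - - \frac{1325}{1529}\right) + 15059 = \left(-2577 + \frac{1325}{1529}\right) + 15059 = - \frac{3938908}{1529} + 15059 = \frac{19086303}{1529}$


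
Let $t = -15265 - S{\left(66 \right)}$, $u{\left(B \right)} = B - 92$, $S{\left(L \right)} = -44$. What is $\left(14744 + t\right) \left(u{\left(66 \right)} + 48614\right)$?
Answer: $-23176476$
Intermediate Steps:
$u{\left(B \right)} = -92 + B$
$t = -15221$ ($t = -15265 - -44 = -15265 + 44 = -15221$)
$\left(14744 + t\right) \left(u{\left(66 \right)} + 48614\right) = \left(14744 - 15221\right) \left(\left(-92 + 66\right) + 48614\right) = - 477 \left(-26 + 48614\right) = \left(-477\right) 48588 = -23176476$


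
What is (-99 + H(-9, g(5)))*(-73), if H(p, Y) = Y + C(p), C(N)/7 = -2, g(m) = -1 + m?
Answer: 7957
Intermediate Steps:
C(N) = -14 (C(N) = 7*(-2) = -14)
H(p, Y) = -14 + Y (H(p, Y) = Y - 14 = -14 + Y)
(-99 + H(-9, g(5)))*(-73) = (-99 + (-14 + (-1 + 5)))*(-73) = (-99 + (-14 + 4))*(-73) = (-99 - 10)*(-73) = -109*(-73) = 7957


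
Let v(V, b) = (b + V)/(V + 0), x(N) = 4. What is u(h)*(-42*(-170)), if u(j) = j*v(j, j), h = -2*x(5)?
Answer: -114240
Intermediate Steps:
v(V, b) = (V + b)/V
h = -8 (h = -2*4 = -8)
u(j) = 2*j (u(j) = j*((j + j)/j) = j*((2*j)/j) = j*2 = 2*j)
u(h)*(-42*(-170)) = (2*(-8))*(-42*(-170)) = -16*7140 = -114240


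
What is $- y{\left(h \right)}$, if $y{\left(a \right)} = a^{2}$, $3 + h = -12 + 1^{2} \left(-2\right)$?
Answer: $-289$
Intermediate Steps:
$h = -17$ ($h = -3 - \left(12 - 1^{2} \left(-2\right)\right) = -3 + \left(-12 + 1 \left(-2\right)\right) = -3 - 14 = -17$)
$- y{\left(h \right)} = - \left(-17\right)^{2} = \left(-1\right) 289 = -289$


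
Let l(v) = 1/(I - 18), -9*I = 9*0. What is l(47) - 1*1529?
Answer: -27523/18 ≈ -1529.1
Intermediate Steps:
I = 0 (I = -0 = -1/9*0 = 0)
l(v) = -1/18 (l(v) = 1/(0 - 18) = 1/(-18) = -1/18)
l(47) - 1*1529 = -1/18 - 1*1529 = -1/18 - 1529 = -27523/18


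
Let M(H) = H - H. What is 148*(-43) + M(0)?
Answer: -6364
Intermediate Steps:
M(H) = 0
148*(-43) + M(0) = 148*(-43) + 0 = -6364 + 0 = -6364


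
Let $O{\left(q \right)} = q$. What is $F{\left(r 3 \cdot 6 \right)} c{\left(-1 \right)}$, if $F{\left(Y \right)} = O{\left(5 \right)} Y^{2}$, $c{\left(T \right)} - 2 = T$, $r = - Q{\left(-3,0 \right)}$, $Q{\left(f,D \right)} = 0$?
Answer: $0$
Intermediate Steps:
$r = 0$ ($r = \left(-1\right) 0 = 0$)
$c{\left(T \right)} = 2 + T$
$F{\left(Y \right)} = 5 Y^{2}$
$F{\left(r 3 \cdot 6 \right)} c{\left(-1 \right)} = 5 \left(0 \cdot 3 \cdot 6\right)^{2} \left(2 - 1\right) = 5 \left(0 \cdot 6\right)^{2} \cdot 1 = 5 \cdot 0^{2} \cdot 1 = 5 \cdot 0 \cdot 1 = 0 \cdot 1 = 0$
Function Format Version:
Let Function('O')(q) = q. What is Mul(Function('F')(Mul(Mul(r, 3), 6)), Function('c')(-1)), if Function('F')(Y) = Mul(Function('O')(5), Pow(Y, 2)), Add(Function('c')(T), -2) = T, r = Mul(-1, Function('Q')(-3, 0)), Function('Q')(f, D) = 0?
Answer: 0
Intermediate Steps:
r = 0 (r = Mul(-1, 0) = 0)
Function('c')(T) = Add(2, T)
Function('F')(Y) = Mul(5, Pow(Y, 2))
Mul(Function('F')(Mul(Mul(r, 3), 6)), Function('c')(-1)) = Mul(Mul(5, Pow(Mul(Mul(0, 3), 6), 2)), Add(2, -1)) = Mul(Mul(5, Pow(Mul(0, 6), 2)), 1) = Mul(Mul(5, Pow(0, 2)), 1) = Mul(Mul(5, 0), 1) = Mul(0, 1) = 0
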